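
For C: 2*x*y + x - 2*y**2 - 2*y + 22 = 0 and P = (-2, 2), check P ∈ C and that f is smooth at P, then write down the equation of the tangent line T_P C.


Tangent line at P: 5*x - 14*y + 38 = 0.

Step 1: f(-2, 2) = 0, so P lies on C.
Step 2: partial derivatives
  f_x(x, y) = 2*y + 1, f_y(x, y) = 2*x - 4*y - 2.
  f_x(P) = 5, f_y(P) = -14 (gradient nonzero, so P is smooth).
Step 3: tangent line at P: 5·(x − -2) + -14·(y − 2) = 0.
Expanding: 5*x - 14*y + 38 = 0.


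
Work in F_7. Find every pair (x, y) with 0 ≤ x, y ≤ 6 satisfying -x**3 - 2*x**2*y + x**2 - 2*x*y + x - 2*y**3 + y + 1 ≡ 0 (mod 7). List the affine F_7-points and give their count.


Affine F_7-points: {(0, 1), (1, 6), (2, 1), (3, 0), (4, 1), (6, 3)}; count = 6.

For each of the 49 pairs (x, y) ∈ F_7², evaluate f(x, y) mod 7. Record the zeros.
  x = 0: [0↦1, 1↦0, 2↦1, 3↦6, 4↦3, 5↦1, 6↦2]  zeros at y ∈ {1}
  x = 1: [0↦2, 1↦4, 2↦1, 3↦2, 4↦2, 5↦3, 6↦0]  zeros at y ∈ {6}
  x = 2: [0↦6, 1↦0, 2↦3, 3↦3, 4↦2, 5↦2, 6↦5]  zeros at y ∈ {1}
  x = 3: [0↦0, 1↦3, 2↦1, 3↦3, 4↦4, 5↦6, 6↦4]  zeros at y ∈ {0}
  x = 4: [0↦6, 1↦0, 2↦3, 3↦3, 4↦2, 5↦2, 6↦5]  zeros at y ∈ {1}
  x = 5: [0↦4, 1↦6, 2↦3, 3↦4, 4↦4, 5↦5, 6↦2]  zeros at y ∈ ∅
  x = 6: [0↦2, 1↦1, 2↦2, 3↦0, 4↦4, 5↦2, 6↦3]  zeros at y ∈ {3}
Collecting zeros: affine points = {(0, 1), (1, 6), (2, 1), (3, 0), (4, 1), (6, 3)}.
Total count |C(F_7)_aff| = 6.


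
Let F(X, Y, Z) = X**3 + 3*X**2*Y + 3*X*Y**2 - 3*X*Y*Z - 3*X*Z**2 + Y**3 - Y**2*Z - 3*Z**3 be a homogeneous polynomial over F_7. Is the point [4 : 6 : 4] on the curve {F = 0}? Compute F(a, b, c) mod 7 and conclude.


F(4,6,4) ≡ 2 (mod 7); P is NOT on the curve.

Evaluate F(4, 6, 4) term-by-term (mod 7).
  X**3 ↦ 1·64·1·1 = 64
  3*X**2*Y ↦ 3·16·6·1 = 288
  3*X*Y**2 ↦ 3·4·36·1 = 432
  -3*X*Y*Z ↦ -3·4·6·4 = -288
  -3*X*Z**2 ↦ -3·4·1·16 = -192
  Y**3 ↦ 1·1·216·1 = 216
  -Y**2*Z ↦ -1·1·36·4 = -144
  -3*Z**3 ↦ -3·1·1·64 = -192
Sum: F(4, 6, 4) = (64) + (288) + (432) + (-288) + (-192) + (216) + (-144) + (-192) = 184.
Reducing mod 7: 184 ≡ 2 (mod 7).
Since F(a, b, c) ≡ 2 ≠ 0 (mod 7), P does NOT lie on the curve.


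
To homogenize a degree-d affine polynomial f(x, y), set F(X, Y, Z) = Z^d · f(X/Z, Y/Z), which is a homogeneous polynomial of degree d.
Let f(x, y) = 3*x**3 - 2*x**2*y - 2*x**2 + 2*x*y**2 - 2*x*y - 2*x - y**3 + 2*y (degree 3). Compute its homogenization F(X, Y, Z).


F(X, Y, Z) = 3*X**3 - 2*X**2*Y - 2*X**2*Z + 2*X*Y**2 - 2*X*Y*Z - 2*X*Z**2 - Y**3 + 2*Y*Z**2

deg(f) = 3.
Substitute x = X/Z, y = Y/Z into f, then multiply by Z^3.
  monomial 3·x^3·y^0 ↦ 3·X^3·Y^0·Z^0.
  monomial -2·x^2·y^1 ↦ -2·X^2·Y^1·Z^0.
  monomial -2·x^2·y^0 ↦ -2·X^2·Y^0·Z^1.
  monomial 2·x^1·y^2 ↦ 2·X^1·Y^2·Z^0.
  monomial -2·x^1·y^1 ↦ -2·X^1·Y^1·Z^1.
  monomial -2·x^1·y^0 ↦ -2·X^1·Y^0·Z^2.
  monomial -1·x^0·y^3 ↦ -1·X^0·Y^3·Z^0.
  monomial 2·x^0·y^1 ↦ 2·X^0·Y^1·Z^2.
Collecting: F(X, Y, Z) = 3*X**3 - 2*X**2*Y - 2*X**2*Z + 2*X*Y**2 - 2*X*Y*Z - 2*X*Z**2 - Y**3 + 2*Y*Z**2.


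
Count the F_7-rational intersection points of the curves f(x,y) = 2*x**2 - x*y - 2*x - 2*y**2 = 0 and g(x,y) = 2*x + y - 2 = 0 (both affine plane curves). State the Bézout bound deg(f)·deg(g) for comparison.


Common zeros: {(1, 0), (2, 5)}; count = 2; Bézout bound = 2.

deg(f) = 2, deg(g) = 1, so Bézout bound = 2.
Scan x ∈ F_7. For each x, list the y ∈ F_7 with f(x, y) ≡ 0 and those with g(x, y) ≡ 0 (mod 7); the common zeros in that column are the intersection.
  x = 0: f ≡ 0 at y ∈ {0}; g ≡ 0 at y ∈ {2}; common: ∅.
  x = 1: f ≡ 0 at y ∈ {0, 3}; g ≡ 0 at y ∈ {0}; common: {0}.
  x = 2: f ≡ 0 at y ∈ {1, 5}; g ≡ 0 at y ∈ {5}; common: {5}.
  x = 3: f ≡ 0 at y ∈ {1}; g ≡ 0 at y ∈ {3}; common: ∅.
  x = 4: f ≡ 0 at y ∈ ∅; g ≡ 0 at y ∈ {1}; common: ∅.
  x = 5: f ≡ 0 at y ∈ {3, 5}; g ≡ 0 at y ∈ {6}; common: ∅.
  x = 6: f ≡ 0 at y ∈ ∅; g ≡ 0 at y ∈ {4}; common: ∅.
Collecting: common zeros = {(1, 0), (2, 5)}, so the count is 2.
Comparison with the Bézout bound: 2 ≤ 2 = deg(f)·deg(g), as expected for curves with no common component (the bound is attained).


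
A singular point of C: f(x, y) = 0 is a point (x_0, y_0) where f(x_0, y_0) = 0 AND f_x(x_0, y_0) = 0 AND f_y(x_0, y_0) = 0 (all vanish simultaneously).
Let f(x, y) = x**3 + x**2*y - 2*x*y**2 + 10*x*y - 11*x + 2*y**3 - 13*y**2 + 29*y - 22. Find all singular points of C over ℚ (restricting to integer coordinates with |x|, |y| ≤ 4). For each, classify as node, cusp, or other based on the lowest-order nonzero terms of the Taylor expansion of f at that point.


Singular points: {(-1, 2)}; classification: node.

Compute partial derivatives:
  f_x = 3*x**2 + 2*x*y - 2*y**2 + 10*y - 11.
  f_y = x**2 - 4*x*y + 10*x + 6*y**2 - 26*y + 29.
Scan x_0 ∈ {−4, ..., 4}. For each x_0, f_y(x_0, y) is a polynomial in y; find its integer roots y ∈ {−4, ..., 4}, then test f_x and f at those candidates.
  x = -4: f_y(-4, y) = 6*y**2 - 10*y + 5; no integer root y with |y| ≤ 4.
  x = -3: f_y(-3, y) = 6*y**2 - 14*y + 8; vanishes at y ∈ {1}. (-3, 1): f_x = 18 ≠ 0.
  x = -2: f_y(-2, y) = 6*y**2 - 18*y + 13; no integer root y with |y| ≤ 4.
  x = -1: f_y(-1, y) = 6*y**2 - 22*y + 20; vanishes at y ∈ {2}. (-1, 2): f_x = 0, f = 0 — SINGULAR.
  x = 0: f_y(0, y) = 6*y**2 - 26*y + 29; no integer root y with |y| ≤ 4.
  x = 1: f_y(1, y) = 6*y**2 - 30*y + 40; no integer root y with |y| ≤ 4.
  x = 2: f_y(2, y) = 6*y**2 - 34*y + 53; no integer root y with |y| ≤ 4.
  x = 3: f_y(3, y) = 6*y**2 - 38*y + 68; no integer root y with |y| ≤ 4.
  x = 4: f_y(4, y) = 6*y**2 - 42*y + 85; no integer root y with |y| ≤ 4.
Only singular point on the grid: (-1, 2).
Classify: substitute x = -1 + u, y = 2 + v and expand: f = u**3 + u**2*v - u**2 - 2*u*v**2 + 2*v**3 + v**2.
No constant or linear terms (consistent with a singular point). Quadratic part: -u**2 + v**2. Cubic part: u**3 + u**2*v - 2*u*v**2 + 2*v**3.
The quadratic part v**2 - u**2 = (v − u)(v + u) splits into two distinct linear factors, so there are two distinct tangent lines y − 2 = ±(x − -1) — this is a node (ordinary double point).
Classification: node.


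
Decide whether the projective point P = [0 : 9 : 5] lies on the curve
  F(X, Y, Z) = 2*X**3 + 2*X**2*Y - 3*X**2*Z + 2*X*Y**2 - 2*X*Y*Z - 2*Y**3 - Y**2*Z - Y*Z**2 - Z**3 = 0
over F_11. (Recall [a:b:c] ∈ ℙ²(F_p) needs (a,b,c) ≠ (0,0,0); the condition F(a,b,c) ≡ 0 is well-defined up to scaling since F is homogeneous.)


F(0,9,5) ≡ 9 (mod 11); P is NOT on the curve.

Evaluate F(0, 9, 5) term-by-term (mod 11).
  2*X**3 ↦ 2·0·1·1 = 0
  2*X**2*Y ↦ 2·0·9·1 = 0
  -3*X**2*Z ↦ -3·0·1·5 = 0
  2*X*Y**2 ↦ 2·0·81·1 = 0
  -2*X*Y*Z ↦ -2·0·9·5 = 0
  -2*Y**3 ↦ -2·1·729·1 = -1458
  -Y**2*Z ↦ -1·1·81·5 = -405
  -Y*Z**2 ↦ -1·1·9·25 = -225
  -Z**3 ↦ -1·1·1·125 = -125
Sum: F(0, 9, 5) = (0) + (0) + (0) + (0) + (0) + (-1458) + (-405) + (-225) + (-125) = -2213.
Reducing mod 11: -2213 ≡ 9 (mod 11).
Since F(a, b, c) ≡ 9 ≠ 0 (mod 11), P does NOT lie on the curve.


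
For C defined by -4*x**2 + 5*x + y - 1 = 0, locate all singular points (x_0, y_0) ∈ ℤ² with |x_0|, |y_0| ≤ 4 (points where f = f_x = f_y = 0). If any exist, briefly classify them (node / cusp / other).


No singular points in the scanned grid; C is smooth there.

Compute partial derivatives:
  f_x = 5 - 8*x.
  f_y = 1.
f_y = 1 is a nonzero constant, so f_y never vanishes: no point (x, y) can satisfy f = f_x = f_y = 0. In particular no (x, y) ∈ {−4, ..., 4}² is singular; the curve is smooth.


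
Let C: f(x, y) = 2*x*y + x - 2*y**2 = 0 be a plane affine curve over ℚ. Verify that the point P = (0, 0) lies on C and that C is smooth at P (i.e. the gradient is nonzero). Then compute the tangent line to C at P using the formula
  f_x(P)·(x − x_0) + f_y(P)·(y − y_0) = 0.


Tangent line at P: x = 0.

Step 1: f(0, 0) = 0, so P lies on C.
Step 2: partial derivatives
  f_x(x, y) = 2*y + 1, f_y(x, y) = 2*x - 4*y.
  f_x(P) = 1, f_y(P) = 0 (gradient nonzero, so P is smooth).
Step 3: tangent line at P: 1·(x − 0) + 0·(y − 0) = 0.
Expanding: x = 0.


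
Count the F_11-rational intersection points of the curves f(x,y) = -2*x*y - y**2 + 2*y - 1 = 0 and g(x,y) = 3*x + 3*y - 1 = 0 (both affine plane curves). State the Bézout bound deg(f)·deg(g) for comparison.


Common zeros: ∅; count = 0; Bézout bound = 2.

deg(f) = 2, deg(g) = 1, so Bézout bound = 2.
Scan x ∈ F_11. For each x, list the y ∈ F_11 with f(x, y) ≡ 0 and those with g(x, y) ≡ 0 (mod 11); the common zeros in that column are the intersection.
  x = 0: f ≡ 0 at y ∈ {1}; g ≡ 0 at y ∈ {4}; common: ∅.
  x = 1: f ≡ 0 at y ∈ ∅; g ≡ 0 at y ∈ {3}; common: ∅.
  x = 2: f ≡ 0 at y ∈ {10}; g ≡ 0 at y ∈ {2}; common: ∅.
  x = 3: f ≡ 0 at y ∈ {3, 4}; g ≡ 0 at y ∈ {1}; common: ∅.
  x = 4: f ≡ 0 at y ∈ ∅; g ≡ 0 at y ∈ {0}; common: ∅.
  x = 5: f ≡ 0 at y ∈ {5, 9}; g ≡ 0 at y ∈ {10}; common: ∅.
  x = 6: f ≡ 0 at y ∈ ∅; g ≡ 0 at y ∈ {9}; common: ∅.
  x = 7: f ≡ 0 at y ∈ ∅; g ≡ 0 at y ∈ {8}; common: ∅.
  x = 8: f ≡ 0 at y ∈ {2, 6}; g ≡ 0 at y ∈ {7}; common: ∅.
  x = 9: f ≡ 0 at y ∈ ∅; g ≡ 0 at y ∈ {6}; common: ∅.
  x = 10: f ≡ 0 at y ∈ {7, 8}; g ≡ 0 at y ∈ {5}; common: ∅.
Collecting: common zeros = ∅, so the count is 0.
Comparison with the Bézout bound: 0 ≤ 2 = deg(f)·deg(g), as expected for curves with no common component (the affine F_11-count falls short of the bound because intersections may lie at infinity, over extension fields, or carry multiplicity).


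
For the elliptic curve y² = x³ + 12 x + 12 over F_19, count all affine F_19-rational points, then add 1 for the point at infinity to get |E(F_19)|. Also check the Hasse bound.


Affine points = {(1, 5), (1, 14), (2, 5), (2, 14), (5, 8), (5, 11), (10, 7), (10, 12), (13, 3), (13, 16), (14, 6), (14, 13), (16, 5), (16, 14)}; affine count = 14; |E(F_19)| = 15.

Discriminant check: Δ ∝ 4a³ + 27b² = 4·12³ + 27·12² = 4·1728 + 27·144 ≡ 8 (mod 19). Nonzero ⇒ E is nonsingular.
For each x ∈ F_19, compute rhs = x³ + 12·x + 12 mod 19, then count y ∈ F_19 with y² ≡ rhs.
  x = 0: rhs = 12, matching y values: none (0 points).
  x = 1: rhs = 6, matching y values: 5, 14 (2 points).
  x = 2: rhs = 6, matching y values: 5, 14 (2 points).
  x = 3: rhs = 18, matching y values: none (0 points).
  x = 4: rhs = 10, matching y values: none (0 points).
  x = 5: rhs = 7, matching y values: 8, 11 (2 points).
  x = 6: rhs = 15, matching y values: none (0 points).
  x = 7: rhs = 2, matching y values: none (0 points).
  x = 8: rhs = 12, matching y values: none (0 points).
  x = 9: rhs = 13, matching y values: none (0 points).
  x = 10: rhs = 11, matching y values: 7, 12 (2 points).
  x = 11: rhs = 12, matching y values: none (0 points).
  x = 12: rhs = 3, matching y values: none (0 points).
  x = 13: rhs = 9, matching y values: 3, 16 (2 points).
  x = 14: rhs = 17, matching y values: 6, 13 (2 points).
  x = 15: rhs = 14, matching y values: none (0 points).
  x = 16: rhs = 6, matching y values: 5, 14 (2 points).
  x = 17: rhs = 18, matching y values: none (0 points).
  x = 18: rhs = 18, matching y values: none (0 points).
Total affine count: 14.
Full point count |E(F_19)| = 14 + 1 = 15.
Hasse bound: |15 − (19+1)| = |-5| = 5 ≤ 2√19 ≈ 8.7178 ✓.


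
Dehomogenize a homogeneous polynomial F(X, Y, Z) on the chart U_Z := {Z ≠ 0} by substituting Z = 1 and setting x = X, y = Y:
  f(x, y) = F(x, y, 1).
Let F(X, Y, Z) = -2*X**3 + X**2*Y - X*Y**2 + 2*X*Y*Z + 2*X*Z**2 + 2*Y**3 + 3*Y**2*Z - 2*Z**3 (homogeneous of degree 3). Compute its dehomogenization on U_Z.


f(x, y) = -2*x**3 + x**2*y - x*y**2 + 2*x*y + 2*x + 2*y**3 + 3*y**2 - 2

On U_Z we set Z = 1. Each monomial c·X^i·Y^j·Z^k in F becomes c·x^i·y^j·1^k = c·x^i·y^j.
Substituting Z = 1: F(X, Y, 1) = -2*x**3 + x**2*y - x*y**2 + 2*x*y + 2*x + 2*y**3 + 3*y**2 - 2.
Note: deg(f) ≤ deg(F) = 3; strict inequality happens when F is divisible by Z (lost terms).


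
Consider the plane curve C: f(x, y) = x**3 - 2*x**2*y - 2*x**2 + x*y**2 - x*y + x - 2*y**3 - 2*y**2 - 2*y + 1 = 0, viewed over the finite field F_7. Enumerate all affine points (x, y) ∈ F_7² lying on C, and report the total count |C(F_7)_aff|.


Affine F_7-points: {(0, 3), (1, 1), (1, 3), (1, 6), (6, 5)}; count = 5.

For each of the 49 pairs (x, y) ∈ F_7², evaluate f(x, y) mod 7. Record the zeros.
  x = 0: [0↦1, 1↦2, 2↦1, 3↦0, 4↦1, 5↦6, 6↦3]  zeros at y ∈ {3}
  x = 1: [0↦1, 1↦0, 2↦6, 3↦0, 4↦5, 5↦2, 6↦0]  zeros at y ∈ {1, 3, 6}
  x = 2: [0↦3, 1↦3, 2↦5, 3↦4, 4↦2, 5↦1, 6↦3]  zeros at y ∈ ∅
  x = 3: [0↦6, 1↦3, 2↦4, 3↦4, 4↦5, 5↦2, 6↦4]  zeros at y ∈ ∅
  x = 4: [0↦2, 1↦6, 2↦2, 3↦6, 4↦6, 5↦4, 6↦2]  zeros at y ∈ ∅
  x = 5: [0↦4, 1↦4, 2↦5, 3↦2, 4↦4, 5↦6, 6↦3]  zeros at y ∈ ∅
  x = 6: [0↦4, 1↦3, 2↦5, 3↦5, 4↦5, 5↦0, 6↦6]  zeros at y ∈ {5}
Collecting zeros: affine points = {(0, 3), (1, 1), (1, 3), (1, 6), (6, 5)}.
Total count |C(F_7)_aff| = 5.


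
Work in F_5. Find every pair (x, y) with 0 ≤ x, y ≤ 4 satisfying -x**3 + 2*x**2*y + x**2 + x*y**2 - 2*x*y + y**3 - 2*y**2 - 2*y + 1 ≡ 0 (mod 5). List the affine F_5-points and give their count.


Affine F_5-points: {(0, 4), (2, 1), (2, 3), (3, 1), (3, 2)}; count = 5.

For each of the 25 pairs (x, y) ∈ F_5², evaluate f(x, y) mod 5. Record the zeros.
  x = 0: [0↦1, 1↦3, 2↦2, 3↦4, 4↦0]  zeros at y ∈ {4}
  x = 1: [0↦1, 1↦4, 2↦1, 3↦3, 4↦1]  zeros at y ∈ ∅
  x = 2: [0↦2, 1↦0, 2↦4, 3↦0, 4↦4]  zeros at y ∈ {1, 3}
  x = 3: [0↦3, 1↦0, 2↦0, 3↦4, 4↦3]  zeros at y ∈ {1, 2}
  x = 4: [0↦3, 1↦3, 2↦3, 3↦4, 4↦2]  zeros at y ∈ ∅
Collecting zeros: affine points = {(0, 4), (2, 1), (2, 3), (3, 1), (3, 2)}.
Total count |C(F_5)_aff| = 5.


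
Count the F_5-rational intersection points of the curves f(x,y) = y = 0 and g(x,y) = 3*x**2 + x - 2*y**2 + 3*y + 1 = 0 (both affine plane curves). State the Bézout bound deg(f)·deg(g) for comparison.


Common zeros: {(1, 0), (2, 0)}; count = 2; Bézout bound = 2.

deg(f) = 1, deg(g) = 2, so Bézout bound = 2.
Scan x ∈ F_5. For each x, list the y ∈ F_5 with f(x, y) ≡ 0 and those with g(x, y) ≡ 0 (mod 5); the common zeros in that column are the intersection.
  x = 0: f ≡ 0 at y ∈ {0}; g ≡ 0 at y ∈ ∅; common: ∅.
  x = 1: f ≡ 0 at y ∈ {0}; g ≡ 0 at y ∈ {0, 4}; common: {0}.
  x = 2: f ≡ 0 at y ∈ {0}; g ≡ 0 at y ∈ {0, 4}; common: {0}.
  x = 3: f ≡ 0 at y ∈ {0}; g ≡ 0 at y ∈ ∅; common: ∅.
  x = 4: f ≡ 0 at y ∈ {0}; g ≡ 0 at y ∈ ∅; common: ∅.
Collecting: common zeros = {(1, 0), (2, 0)}, so the count is 2.
Comparison with the Bézout bound: 2 ≤ 2 = deg(f)·deg(g), as expected for curves with no common component (the bound is attained).


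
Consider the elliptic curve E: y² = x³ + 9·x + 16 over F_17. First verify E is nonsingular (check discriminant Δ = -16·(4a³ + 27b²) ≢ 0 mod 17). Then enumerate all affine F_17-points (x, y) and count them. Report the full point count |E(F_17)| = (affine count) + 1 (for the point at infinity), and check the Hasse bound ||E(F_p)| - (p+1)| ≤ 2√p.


Affine points = {(0, 4), (0, 13), (1, 3), (1, 14), (2, 5), (2, 12), (3, 6), (3, 11), (5, 4), (5, 13), (10, 1), (10, 16), (11, 1), (11, 16), (12, 4), (12, 13), (13, 1), (13, 16), (14, 8), (14, 9)}; affine count = 20; |E(F_17)| = 21.

Discriminant check: Δ ∝ 4a³ + 27b² = 4·9³ + 27·16² = 4·729 + 27·256 ≡ 2 (mod 17). Nonzero ⇒ E is nonsingular.
For each x ∈ F_17, compute rhs = x³ + 9·x + 16 mod 17, then count y ∈ F_17 with y² ≡ rhs.
  x = 0: rhs = 16, matching y values: 4, 13 (2 points).
  x = 1: rhs = 9, matching y values: 3, 14 (2 points).
  x = 2: rhs = 8, matching y values: 5, 12 (2 points).
  x = 3: rhs = 2, matching y values: 6, 11 (2 points).
  x = 4: rhs = 14, matching y values: none (0 points).
  x = 5: rhs = 16, matching y values: 4, 13 (2 points).
  x = 6: rhs = 14, matching y values: none (0 points).
  x = 7: rhs = 14, matching y values: none (0 points).
  x = 8: rhs = 5, matching y values: none (0 points).
  x = 9: rhs = 10, matching y values: none (0 points).
  x = 10: rhs = 1, matching y values: 1, 16 (2 points).
  x = 11: rhs = 1, matching y values: 1, 16 (2 points).
  x = 12: rhs = 16, matching y values: 4, 13 (2 points).
  x = 13: rhs = 1, matching y values: 1, 16 (2 points).
  x = 14: rhs = 13, matching y values: 8, 9 (2 points).
  x = 15: rhs = 7, matching y values: none (0 points).
  x = 16: rhs = 6, matching y values: none (0 points).
Total affine count: 20.
Full point count |E(F_17)| = 20 + 1 = 21.
Hasse bound: |21 − (17+1)| = |3| = 3 ≤ 2√17 ≈ 8.2462 ✓.


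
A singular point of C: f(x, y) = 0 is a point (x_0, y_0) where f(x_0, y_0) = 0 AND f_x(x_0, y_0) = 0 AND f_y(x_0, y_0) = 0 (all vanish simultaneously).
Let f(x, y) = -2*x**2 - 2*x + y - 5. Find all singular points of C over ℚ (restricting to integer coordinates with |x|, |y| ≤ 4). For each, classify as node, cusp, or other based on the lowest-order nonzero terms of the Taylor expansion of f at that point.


No singular points in the scanned grid; C is smooth there.

Compute partial derivatives:
  f_x = -4*x - 2.
  f_y = 1.
f_y = 1 is a nonzero constant, so f_y never vanishes: no point (x, y) can satisfy f = f_x = f_y = 0. In particular no (x, y) ∈ {−4, ..., 4}² is singular; the curve is smooth.


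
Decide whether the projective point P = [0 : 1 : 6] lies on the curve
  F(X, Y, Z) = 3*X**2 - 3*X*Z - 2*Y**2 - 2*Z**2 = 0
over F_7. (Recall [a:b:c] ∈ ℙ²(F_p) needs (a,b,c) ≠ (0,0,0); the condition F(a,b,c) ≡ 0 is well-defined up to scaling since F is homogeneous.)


F(0,1,6) ≡ 3 (mod 7); P is NOT on the curve.

Evaluate F(0, 1, 6) term-by-term (mod 7).
  3*X**2 ↦ 3·0·1·1 = 0
  -3*X*Z ↦ -3·0·1·6 = 0
  -2*Y**2 ↦ -2·1·1·1 = -2
  -2*Z**2 ↦ -2·1·1·36 = -72
Sum: F(0, 1, 6) = (0) + (0) + (-2) + (-72) = -74.
Reducing mod 7: -74 ≡ 3 (mod 7).
Since F(a, b, c) ≡ 3 ≠ 0 (mod 7), P does NOT lie on the curve.


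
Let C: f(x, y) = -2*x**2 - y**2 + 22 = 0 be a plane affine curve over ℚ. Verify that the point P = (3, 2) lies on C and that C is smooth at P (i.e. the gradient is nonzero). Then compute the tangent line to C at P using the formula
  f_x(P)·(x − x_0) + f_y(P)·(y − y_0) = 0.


Tangent line at P: -12*x - 4*y + 44 = 0.

Step 1: f(3, 2) = 0, so P lies on C.
Step 2: partial derivatives
  f_x(x, y) = -4*x, f_y(x, y) = -2*y.
  f_x(P) = -12, f_y(P) = -4 (gradient nonzero, so P is smooth).
Step 3: tangent line at P: -12·(x − 3) + -4·(y − 2) = 0.
Expanding: -12*x - 4*y + 44 = 0.


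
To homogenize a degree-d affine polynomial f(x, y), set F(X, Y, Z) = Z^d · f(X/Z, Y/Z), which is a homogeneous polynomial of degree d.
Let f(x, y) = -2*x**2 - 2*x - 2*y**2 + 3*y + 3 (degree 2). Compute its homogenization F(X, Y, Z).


F(X, Y, Z) = -2*X**2 - 2*X*Z - 2*Y**2 + 3*Y*Z + 3*Z**2

deg(f) = 2.
Substitute x = X/Z, y = Y/Z into f, then multiply by Z^2.
  monomial -2·x^2·y^0 ↦ -2·X^2·Y^0·Z^0.
  monomial -2·x^1·y^0 ↦ -2·X^1·Y^0·Z^1.
  monomial -2·x^0·y^2 ↦ -2·X^0·Y^2·Z^0.
  monomial 3·x^0·y^1 ↦ 3·X^0·Y^1·Z^1.
  monomial 3·x^0·y^0 ↦ 3·X^0·Y^0·Z^2.
Collecting: F(X, Y, Z) = -2*X**2 - 2*X*Z - 2*Y**2 + 3*Y*Z + 3*Z**2.


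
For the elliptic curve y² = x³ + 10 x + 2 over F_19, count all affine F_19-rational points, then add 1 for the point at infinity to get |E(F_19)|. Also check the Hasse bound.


Affine points = {(2, 7), (2, 12), (4, 7), (4, 12), (5, 5), (5, 14), (7, 4), (7, 15), (8, 9), (8, 10), (9, 2), (9, 17), (10, 0), (12, 8), (12, 11), (13, 7), (13, 12), (14, 6), (14, 13)}; affine count = 19; |E(F_19)| = 20.

Discriminant check: Δ ∝ 4a³ + 27b² = 4·10³ + 27·2² = 4·1000 + 27·4 ≡ 4 (mod 19). Nonzero ⇒ E is nonsingular.
For each x ∈ F_19, compute rhs = x³ + 10·x + 2 mod 19, then count y ∈ F_19 with y² ≡ rhs.
  x = 0: rhs = 2, matching y values: none (0 points).
  x = 1: rhs = 13, matching y values: none (0 points).
  x = 2: rhs = 11, matching y values: 7, 12 (2 points).
  x = 3: rhs = 2, matching y values: none (0 points).
  x = 4: rhs = 11, matching y values: 7, 12 (2 points).
  x = 5: rhs = 6, matching y values: 5, 14 (2 points).
  x = 6: rhs = 12, matching y values: none (0 points).
  x = 7: rhs = 16, matching y values: 4, 15 (2 points).
  x = 8: rhs = 5, matching y values: 9, 10 (2 points).
  x = 9: rhs = 4, matching y values: 2, 17 (2 points).
  x = 10: rhs = 0, matching y values: 0 (1 points).
  x = 11: rhs = 18, matching y values: none (0 points).
  x = 12: rhs = 7, matching y values: 8, 11 (2 points).
  x = 13: rhs = 11, matching y values: 7, 12 (2 points).
  x = 14: rhs = 17, matching y values: 6, 13 (2 points).
  x = 15: rhs = 12, matching y values: none (0 points).
  x = 16: rhs = 2, matching y values: none (0 points).
  x = 17: rhs = 12, matching y values: none (0 points).
  x = 18: rhs = 10, matching y values: none (0 points).
Total affine count: 19.
Full point count |E(F_19)| = 19 + 1 = 20.
Hasse bound: |20 − (19+1)| = |0| = 0 ≤ 2√19 ≈ 8.7178 ✓.


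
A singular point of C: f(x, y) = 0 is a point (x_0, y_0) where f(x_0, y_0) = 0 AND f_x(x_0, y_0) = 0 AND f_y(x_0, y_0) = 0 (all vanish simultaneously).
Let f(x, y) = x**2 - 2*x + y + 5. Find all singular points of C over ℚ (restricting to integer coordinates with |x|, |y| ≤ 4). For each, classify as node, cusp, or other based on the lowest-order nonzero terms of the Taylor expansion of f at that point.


No singular points in the scanned grid; C is smooth there.

Compute partial derivatives:
  f_x = 2*x - 2.
  f_y = 1.
f_y = 1 is a nonzero constant, so f_y never vanishes: no point (x, y) can satisfy f = f_x = f_y = 0. In particular no (x, y) ∈ {−4, ..., 4}² is singular; the curve is smooth.


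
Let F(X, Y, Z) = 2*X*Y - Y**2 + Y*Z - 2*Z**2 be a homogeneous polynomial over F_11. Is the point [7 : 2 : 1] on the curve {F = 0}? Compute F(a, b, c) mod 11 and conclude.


F(7,2,1) ≡ 2 (mod 11); P is NOT on the curve.

Evaluate F(7, 2, 1) term-by-term (mod 11).
  2*X*Y ↦ 2·7·2·1 = 28
  -Y**2 ↦ -1·1·4·1 = -4
  Y*Z ↦ 1·1·2·1 = 2
  -2*Z**2 ↦ -2·1·1·1 = -2
Sum: F(7, 2, 1) = (28) + (-4) + (2) + (-2) = 24.
Reducing mod 11: 24 ≡ 2 (mod 11).
Since F(a, b, c) ≡ 2 ≠ 0 (mod 11), P does NOT lie on the curve.


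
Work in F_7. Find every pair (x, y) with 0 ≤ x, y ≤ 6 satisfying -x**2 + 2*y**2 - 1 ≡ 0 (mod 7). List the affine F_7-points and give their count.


Affine F_7-points: {(0, 2), (0, 5), (1, 1), (1, 6), (6, 1), (6, 6)}; count = 6.

For each of the 49 pairs (x, y) ∈ F_7², evaluate f(x, y) mod 7. Record the zeros.
  x = 0: [0↦6, 1↦1, 2↦0, 3↦3, 4↦3, 5↦0, 6↦1]  zeros at y ∈ {2, 5}
  x = 1: [0↦5, 1↦0, 2↦6, 3↦2, 4↦2, 5↦6, 6↦0]  zeros at y ∈ {1, 6}
  x = 2: [0↦2, 1↦4, 2↦3, 3↦6, 4↦6, 5↦3, 6↦4]  zeros at y ∈ ∅
  x = 3: [0↦4, 1↦6, 2↦5, 3↦1, 4↦1, 5↦5, 6↦6]  zeros at y ∈ ∅
  x = 4: [0↦4, 1↦6, 2↦5, 3↦1, 4↦1, 5↦5, 6↦6]  zeros at y ∈ ∅
  x = 5: [0↦2, 1↦4, 2↦3, 3↦6, 4↦6, 5↦3, 6↦4]  zeros at y ∈ ∅
  x = 6: [0↦5, 1↦0, 2↦6, 3↦2, 4↦2, 5↦6, 6↦0]  zeros at y ∈ {1, 6}
Collecting zeros: affine points = {(0, 2), (0, 5), (1, 1), (1, 6), (6, 1), (6, 6)}.
Total count |C(F_7)_aff| = 6.


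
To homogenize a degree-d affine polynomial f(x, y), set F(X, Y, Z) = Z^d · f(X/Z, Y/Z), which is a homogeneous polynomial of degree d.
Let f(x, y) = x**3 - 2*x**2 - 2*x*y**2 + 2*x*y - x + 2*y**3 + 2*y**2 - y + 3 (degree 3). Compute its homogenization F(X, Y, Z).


F(X, Y, Z) = X**3 - 2*X**2*Z - 2*X*Y**2 + 2*X*Y*Z - X*Z**2 + 2*Y**3 + 2*Y**2*Z - Y*Z**2 + 3*Z**3

deg(f) = 3.
Substitute x = X/Z, y = Y/Z into f, then multiply by Z^3.
  monomial 1·x^3·y^0 ↦ 1·X^3·Y^0·Z^0.
  monomial -2·x^2·y^0 ↦ -2·X^2·Y^0·Z^1.
  monomial -2·x^1·y^2 ↦ -2·X^1·Y^2·Z^0.
  monomial 2·x^1·y^1 ↦ 2·X^1·Y^1·Z^1.
  monomial -1·x^1·y^0 ↦ -1·X^1·Y^0·Z^2.
  monomial 2·x^0·y^3 ↦ 2·X^0·Y^3·Z^0.
  monomial 2·x^0·y^2 ↦ 2·X^0·Y^2·Z^1.
  monomial -1·x^0·y^1 ↦ -1·X^0·Y^1·Z^2.
  monomial 3·x^0·y^0 ↦ 3·X^0·Y^0·Z^3.
Collecting: F(X, Y, Z) = X**3 - 2*X**2*Z - 2*X*Y**2 + 2*X*Y*Z - X*Z**2 + 2*Y**3 + 2*Y**2*Z - Y*Z**2 + 3*Z**3.


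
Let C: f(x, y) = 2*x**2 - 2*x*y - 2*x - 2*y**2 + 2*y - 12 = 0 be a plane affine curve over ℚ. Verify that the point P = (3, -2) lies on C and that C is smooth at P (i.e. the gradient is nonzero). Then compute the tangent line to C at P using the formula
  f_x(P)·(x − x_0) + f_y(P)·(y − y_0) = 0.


Tangent line at P: 14*x + 4*y - 34 = 0.

Step 1: f(3, -2) = 0, so P lies on C.
Step 2: partial derivatives
  f_x(x, y) = 4*x - 2*y - 2, f_y(x, y) = -2*x - 4*y + 2.
  f_x(P) = 14, f_y(P) = 4 (gradient nonzero, so P is smooth).
Step 3: tangent line at P: 14·(x − 3) + 4·(y − -2) = 0.
Expanding: 14*x + 4*y - 34 = 0.


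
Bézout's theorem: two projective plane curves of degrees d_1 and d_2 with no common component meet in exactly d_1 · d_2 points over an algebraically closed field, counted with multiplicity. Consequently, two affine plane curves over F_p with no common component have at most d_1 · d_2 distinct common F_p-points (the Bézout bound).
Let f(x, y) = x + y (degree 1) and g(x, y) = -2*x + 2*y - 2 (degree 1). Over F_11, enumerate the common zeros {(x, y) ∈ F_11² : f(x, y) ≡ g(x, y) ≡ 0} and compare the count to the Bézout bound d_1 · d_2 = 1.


Common zeros: {(5, 6)}; count = 1; Bézout bound = 1.

deg(f) = 1, deg(g) = 1, so Bézout bound = 1.
Scan x ∈ F_11. For each x, list the y ∈ F_11 with f(x, y) ≡ 0 and those with g(x, y) ≡ 0 (mod 11); the common zeros in that column are the intersection.
  x = 0: f ≡ 0 at y ∈ {0}; g ≡ 0 at y ∈ {1}; common: ∅.
  x = 1: f ≡ 0 at y ∈ {10}; g ≡ 0 at y ∈ {2}; common: ∅.
  x = 2: f ≡ 0 at y ∈ {9}; g ≡ 0 at y ∈ {3}; common: ∅.
  x = 3: f ≡ 0 at y ∈ {8}; g ≡ 0 at y ∈ {4}; common: ∅.
  x = 4: f ≡ 0 at y ∈ {7}; g ≡ 0 at y ∈ {5}; common: ∅.
  x = 5: f ≡ 0 at y ∈ {6}; g ≡ 0 at y ∈ {6}; common: {6}.
  x = 6: f ≡ 0 at y ∈ {5}; g ≡ 0 at y ∈ {7}; common: ∅.
  x = 7: f ≡ 0 at y ∈ {4}; g ≡ 0 at y ∈ {8}; common: ∅.
  x = 8: f ≡ 0 at y ∈ {3}; g ≡ 0 at y ∈ {9}; common: ∅.
  x = 9: f ≡ 0 at y ∈ {2}; g ≡ 0 at y ∈ {10}; common: ∅.
  x = 10: f ≡ 0 at y ∈ {1}; g ≡ 0 at y ∈ {0}; common: ∅.
Collecting: common zeros = {(5, 6)}, so the count is 1.
Comparison with the Bézout bound: 1 ≤ 1 = deg(f)·deg(g), as expected for curves with no common component (the bound is attained).


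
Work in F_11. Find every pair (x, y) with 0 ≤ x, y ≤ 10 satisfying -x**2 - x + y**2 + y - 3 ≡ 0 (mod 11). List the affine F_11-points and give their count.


Affine F_11-points: {(2, 4), (2, 6), (4, 3), (4, 7), (5, 0), (5, 10), (6, 3), (6, 7), (8, 4), (8, 6)}; count = 10.

For each of the 121 pairs (x, y) ∈ F_11², evaluate f(x, y) mod 11. Record the zeros.
  x = 0: [0↦8, 1↦10, 2↦3, 3↦9, 4↦6, 5↦5, 6↦6, 7↦9, 8↦3, 9↦10, 10↦8]  zeros at y ∈ ∅
  x = 1: [0↦6, 1↦8, 2↦1, 3↦7, 4↦4, 5↦3, 6↦4, 7↦7, 8↦1, 9↦8, 10↦6]  zeros at y ∈ ∅
  x = 2: [0↦2, 1↦4, 2↦8, 3↦3, 4↦0, 5↦10, 6↦0, 7↦3, 8↦8, 9↦4, 10↦2]  zeros at y ∈ {4, 6}
  x = 3: [0↦7, 1↦9, 2↦2, 3↦8, 4↦5, 5↦4, 6↦5, 7↦8, 8↦2, 9↦9, 10↦7]  zeros at y ∈ ∅
  x = 4: [0↦10, 1↦1, 2↦5, 3↦0, 4↦8, 5↦7, 6↦8, 7↦0, 8↦5, 9↦1, 10↦10]  zeros at y ∈ {3, 7}
  x = 5: [0↦0, 1↦2, 2↦6, 3↦1, 4↦9, 5↦8, 6↦9, 7↦1, 8↦6, 9↦2, 10↦0]  zeros at y ∈ {0, 10}
  x = 6: [0↦10, 1↦1, 2↦5, 3↦0, 4↦8, 5↦7, 6↦8, 7↦0, 8↦5, 9↦1, 10↦10]  zeros at y ∈ {3, 7}
  x = 7: [0↦7, 1↦9, 2↦2, 3↦8, 4↦5, 5↦4, 6↦5, 7↦8, 8↦2, 9↦9, 10↦7]  zeros at y ∈ ∅
  x = 8: [0↦2, 1↦4, 2↦8, 3↦3, 4↦0, 5↦10, 6↦0, 7↦3, 8↦8, 9↦4, 10↦2]  zeros at y ∈ {4, 6}
  x = 9: [0↦6, 1↦8, 2↦1, 3↦7, 4↦4, 5↦3, 6↦4, 7↦7, 8↦1, 9↦8, 10↦6]  zeros at y ∈ ∅
  x = 10: [0↦8, 1↦10, 2↦3, 3↦9, 4↦6, 5↦5, 6↦6, 7↦9, 8↦3, 9↦10, 10↦8]  zeros at y ∈ ∅
Collecting zeros: affine points = {(2, 4), (2, 6), (4, 3), (4, 7), (5, 0), (5, 10), (6, 3), (6, 7), (8, 4), (8, 6)}.
Total count |C(F_11)_aff| = 10.


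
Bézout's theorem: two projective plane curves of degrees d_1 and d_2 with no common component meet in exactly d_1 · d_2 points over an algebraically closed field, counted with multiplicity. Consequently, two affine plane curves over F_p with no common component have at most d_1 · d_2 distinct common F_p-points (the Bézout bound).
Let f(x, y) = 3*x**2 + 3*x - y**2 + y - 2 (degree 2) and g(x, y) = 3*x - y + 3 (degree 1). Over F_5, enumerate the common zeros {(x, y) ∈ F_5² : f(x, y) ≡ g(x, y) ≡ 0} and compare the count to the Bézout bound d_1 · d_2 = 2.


Common zeros: ∅; count = 0; Bézout bound = 2.

deg(f) = 2, deg(g) = 1, so Bézout bound = 2.
Scan x ∈ F_5. For each x, list the y ∈ F_5 with f(x, y) ≡ 0 and those with g(x, y) ≡ 0 (mod 5); the common zeros in that column are the intersection.
  x = 0: f ≡ 0 at y ∈ ∅; g ≡ 0 at y ∈ {3}; common: ∅.
  x = 1: f ≡ 0 at y ∈ ∅; g ≡ 0 at y ∈ {1}; common: ∅.
  x = 2: f ≡ 0 at y ∈ {3}; g ≡ 0 at y ∈ {4}; common: ∅.
  x = 3: f ≡ 0 at y ∈ ∅; g ≡ 0 at y ∈ {2}; common: ∅.
  x = 4: f ≡ 0 at y ∈ ∅; g ≡ 0 at y ∈ {0}; common: ∅.
Collecting: common zeros = ∅, so the count is 0.
Comparison with the Bézout bound: 0 ≤ 2 = deg(f)·deg(g), as expected for curves with no common component (the affine F_5-count falls short of the bound because intersections may lie at infinity, over extension fields, or carry multiplicity).


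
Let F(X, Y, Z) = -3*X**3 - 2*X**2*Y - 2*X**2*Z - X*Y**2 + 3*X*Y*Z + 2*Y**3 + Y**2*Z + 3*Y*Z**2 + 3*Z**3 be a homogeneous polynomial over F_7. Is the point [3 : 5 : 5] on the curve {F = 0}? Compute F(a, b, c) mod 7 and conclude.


F(3,5,5) ≡ 6 (mod 7); P is NOT on the curve.

Evaluate F(3, 5, 5) term-by-term (mod 7).
  -3*X**3 ↦ -3·27·1·1 = -81
  -2*X**2*Y ↦ -2·9·5·1 = -90
  -2*X**2*Z ↦ -2·9·1·5 = -90
  -X*Y**2 ↦ -1·3·25·1 = -75
  3*X*Y*Z ↦ 3·3·5·5 = 225
  2*Y**3 ↦ 2·1·125·1 = 250
  Y**2*Z ↦ 1·1·25·5 = 125
  3*Y*Z**2 ↦ 3·1·5·25 = 375
  3*Z**3 ↦ 3·1·1·125 = 375
Sum: F(3, 5, 5) = (-81) + (-90) + (-90) + (-75) + (225) + (250) + (125) + (375) + (375) = 1014.
Reducing mod 7: 1014 ≡ 6 (mod 7).
Since F(a, b, c) ≡ 6 ≠ 0 (mod 7), P does NOT lie on the curve.


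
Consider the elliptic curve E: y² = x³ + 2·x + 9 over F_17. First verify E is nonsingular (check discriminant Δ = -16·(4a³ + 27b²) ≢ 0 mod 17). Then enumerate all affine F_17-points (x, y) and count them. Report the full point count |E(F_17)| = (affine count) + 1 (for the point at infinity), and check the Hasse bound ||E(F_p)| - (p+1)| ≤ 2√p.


Affine points = {(0, 3), (0, 14), (2, 2), (2, 15), (3, 5), (3, 12), (4, 8), (4, 9), (5, 5), (5, 12), (6, 4), (6, 13), (7, 3), (7, 14), (9, 5), (9, 12), (10, 3), (10, 14), (11, 6), (11, 11)}; affine count = 20; |E(F_17)| = 21.

Discriminant check: Δ ∝ 4a³ + 27b² = 4·2³ + 27·9² = 4·8 + 27·81 ≡ 9 (mod 17). Nonzero ⇒ E is nonsingular.
For each x ∈ F_17, compute rhs = x³ + 2·x + 9 mod 17, then count y ∈ F_17 with y² ≡ rhs.
  x = 0: rhs = 9, matching y values: 3, 14 (2 points).
  x = 1: rhs = 12, matching y values: none (0 points).
  x = 2: rhs = 4, matching y values: 2, 15 (2 points).
  x = 3: rhs = 8, matching y values: 5, 12 (2 points).
  x = 4: rhs = 13, matching y values: 8, 9 (2 points).
  x = 5: rhs = 8, matching y values: 5, 12 (2 points).
  x = 6: rhs = 16, matching y values: 4, 13 (2 points).
  x = 7: rhs = 9, matching y values: 3, 14 (2 points).
  x = 8: rhs = 10, matching y values: none (0 points).
  x = 9: rhs = 8, matching y values: 5, 12 (2 points).
  x = 10: rhs = 9, matching y values: 3, 14 (2 points).
  x = 11: rhs = 2, matching y values: 6, 11 (2 points).
  x = 12: rhs = 10, matching y values: none (0 points).
  x = 13: rhs = 5, matching y values: none (0 points).
  x = 14: rhs = 10, matching y values: none (0 points).
  x = 15: rhs = 14, matching y values: none (0 points).
  x = 16: rhs = 6, matching y values: none (0 points).
Total affine count: 20.
Full point count |E(F_17)| = 20 + 1 = 21.
Hasse bound: |21 − (17+1)| = |3| = 3 ≤ 2√17 ≈ 8.2462 ✓.


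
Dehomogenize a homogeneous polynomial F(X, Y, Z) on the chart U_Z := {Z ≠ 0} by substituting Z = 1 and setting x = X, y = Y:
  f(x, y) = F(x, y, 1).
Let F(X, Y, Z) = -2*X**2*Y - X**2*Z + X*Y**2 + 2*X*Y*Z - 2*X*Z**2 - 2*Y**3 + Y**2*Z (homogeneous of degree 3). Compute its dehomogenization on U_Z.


f(x, y) = -2*x**2*y - x**2 + x*y**2 + 2*x*y - 2*x - 2*y**3 + y**2

On U_Z we set Z = 1. Each monomial c·X^i·Y^j·Z^k in F becomes c·x^i·y^j·1^k = c·x^i·y^j.
Substituting Z = 1: F(X, Y, 1) = -2*x**2*y - x**2 + x*y**2 + 2*x*y - 2*x - 2*y**3 + y**2.
Note: deg(f) ≤ deg(F) = 3; strict inequality happens when F is divisible by Z (lost terms).


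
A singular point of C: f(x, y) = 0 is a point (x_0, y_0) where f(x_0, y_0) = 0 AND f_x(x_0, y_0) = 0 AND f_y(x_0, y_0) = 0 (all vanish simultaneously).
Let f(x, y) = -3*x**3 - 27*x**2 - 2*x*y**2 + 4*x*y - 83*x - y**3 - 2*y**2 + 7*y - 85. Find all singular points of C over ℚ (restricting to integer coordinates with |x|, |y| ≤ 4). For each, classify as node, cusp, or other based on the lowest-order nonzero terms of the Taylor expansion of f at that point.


Singular points: {(-3, 1)}; classification: cusp.

Compute partial derivatives:
  f_x = -9*x**2 - 54*x - 2*y**2 + 4*y - 83.
  f_y = -4*x*y + 4*x - 3*y**2 - 4*y + 7.
Scan x_0 ∈ {−4, ..., 4}. For each x_0, f_y(x_0, y) is a polynomial in y; find its integer roots y ∈ {−4, ..., 4}, then test f_x and f at those candidates.
  x = -4: f_y(-4, y) = -3*y**2 + 12*y - 9; vanishes at y ∈ {1, 3}. (-4, 1): f_x = -9 ≠ 0; (-4, 3): f_x = -17 ≠ 0.
  x = -3: f_y(-3, y) = -3*y**2 + 8*y - 5; vanishes at y ∈ {1}. (-3, 1): f_x = 0, f = 0 — SINGULAR.
  x = -2: f_y(-2, y) = -3*y**2 + 4*y - 1; vanishes at y ∈ {1}. (-2, 1): f_x = -9 ≠ 0.
  x = -1: f_y(-1, y) = 3 - 3*y**2; vanishes at y ∈ {-1, 1}. (-1, -1): f_x = -44 ≠ 0; (-1, 1): f_x = -36 ≠ 0.
  x = 0: f_y(0, y) = -3*y**2 - 4*y + 7; vanishes at y ∈ {1}. (0, 1): f_x = -81 ≠ 0.
  x = 1: f_y(1, y) = -3*y**2 - 8*y + 11; vanishes at y ∈ {1}. (1, 1): f_x = -144 ≠ 0.
  x = 2: f_y(2, y) = -3*y**2 - 12*y + 15; vanishes at y ∈ {1}. (2, 1): f_x = -225 ≠ 0.
  x = 3: f_y(3, y) = -3*y**2 - 16*y + 19; vanishes at y ∈ {1}. (3, 1): f_x = -324 ≠ 0.
  x = 4: f_y(4, y) = -3*y**2 - 20*y + 23; vanishes at y ∈ {1}. (4, 1): f_x = -441 ≠ 0.
Only singular point on the grid: (-3, 1).
Classify: substitute x = -3 + u, y = 1 + v and expand: f = -3*u**3 - 2*u*v**2 - v**3 + v**2.
No constant or linear terms (consistent with a singular point). Quadratic part: v**2. Cubic part: -3*u**3 - 2*u*v**2 - v**3.
The quadratic part v**2 is a perfect square, so there is a single (double) tangent line v = 0, i.e. y = 1. Restricting the cubic part to that line (v = 0) leaves -3*u**3 ≠ 0, so f is not divisible by v and the branch is v² ≈ 3*u**3 to lowest order — this is a cusp.
Classification: cusp.


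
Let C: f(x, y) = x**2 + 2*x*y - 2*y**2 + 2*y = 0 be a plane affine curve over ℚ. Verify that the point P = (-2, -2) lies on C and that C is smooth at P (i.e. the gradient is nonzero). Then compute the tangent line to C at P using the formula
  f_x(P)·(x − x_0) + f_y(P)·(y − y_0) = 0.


Tangent line at P: -8*x + 6*y - 4 = 0.

Step 1: f(-2, -2) = 0, so P lies on C.
Step 2: partial derivatives
  f_x(x, y) = 2*x + 2*y, f_y(x, y) = 2*x - 4*y + 2.
  f_x(P) = -8, f_y(P) = 6 (gradient nonzero, so P is smooth).
Step 3: tangent line at P: -8·(x − -2) + 6·(y − -2) = 0.
Expanding: -8*x + 6*y - 4 = 0.


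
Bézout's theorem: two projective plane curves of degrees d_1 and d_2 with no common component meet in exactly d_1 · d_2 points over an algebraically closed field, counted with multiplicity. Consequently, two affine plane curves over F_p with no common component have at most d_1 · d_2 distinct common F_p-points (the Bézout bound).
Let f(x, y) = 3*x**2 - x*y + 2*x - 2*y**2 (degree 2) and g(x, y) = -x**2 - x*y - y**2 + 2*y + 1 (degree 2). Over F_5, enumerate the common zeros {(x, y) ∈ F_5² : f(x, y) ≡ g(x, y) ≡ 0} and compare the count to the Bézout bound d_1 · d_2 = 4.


Common zeros: {(1, 0)}; count = 1; Bézout bound = 4.

deg(f) = 2, deg(g) = 2, so Bézout bound = 4.
Scan x ∈ F_5. For each x, list the y ∈ F_5 with f(x, y) ≡ 0 and those with g(x, y) ≡ 0 (mod 5); the common zeros in that column are the intersection.
  x = 0: f ≡ 0 at y ∈ {0}; g ≡ 0 at y ∈ ∅; common: ∅.
  x = 1: f ≡ 0 at y ∈ {0, 2}; g ≡ 0 at y ∈ {0, 1}; common: {0}.
  x = 2: f ≡ 0 at y ∈ ∅; g ≡ 0 at y ∈ ∅; common: ∅.
  x = 3: f ≡ 0 at y ∈ ∅; g ≡ 0 at y ∈ {1, 3}; common: ∅.
  x = 4: f ≡ 0 at y ∈ {1, 2}; g ≡ 0 at y ∈ {0, 3}; common: ∅.
Collecting: common zeros = {(1, 0)}, so the count is 1.
Comparison with the Bézout bound: 1 ≤ 4 = deg(f)·deg(g), as expected for curves with no common component (the affine F_5-count falls short of the bound because intersections may lie at infinity, over extension fields, or carry multiplicity).


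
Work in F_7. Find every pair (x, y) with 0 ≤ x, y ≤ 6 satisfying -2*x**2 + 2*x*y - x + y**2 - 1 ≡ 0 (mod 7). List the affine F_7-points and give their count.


Affine F_7-points: {(0, 1), (0, 6), (2, 4), (2, 6), (4, 1), (4, 5), (5, 0), (5, 4)}; count = 8.

For each of the 49 pairs (x, y) ∈ F_7², evaluate f(x, y) mod 7. Record the zeros.
  x = 0: [0↦6, 1↦0, 2↦3, 3↦1, 4↦1, 5↦3, 6↦0]  zeros at y ∈ {1, 6}
  x = 1: [0↦3, 1↦6, 2↦4, 3↦4, 4↦6, 5↦3, 6↦2]  zeros at y ∈ ∅
  x = 2: [0↦3, 1↦1, 2↦1, 3↦3, 4↦0, 5↦6, 6↦0]  zeros at y ∈ {4, 6}
  x = 3: [0↦6, 1↦6, 2↦1, 3↦5, 4↦4, 5↦5, 6↦1]  zeros at y ∈ ∅
  x = 4: [0↦5, 1↦0, 2↦4, 3↦3, 4↦4, 5↦0, 6↦5]  zeros at y ∈ {1, 5}
  x = 5: [0↦0, 1↦4, 2↦3, 3↦4, 4↦0, 5↦5, 6↦5]  zeros at y ∈ {0, 4}
  x = 6: [0↦5, 1↦4, 2↦5, 3↦1, 4↦6, 5↦6, 6↦1]  zeros at y ∈ ∅
Collecting zeros: affine points = {(0, 1), (0, 6), (2, 4), (2, 6), (4, 1), (4, 5), (5, 0), (5, 4)}.
Total count |C(F_7)_aff| = 8.


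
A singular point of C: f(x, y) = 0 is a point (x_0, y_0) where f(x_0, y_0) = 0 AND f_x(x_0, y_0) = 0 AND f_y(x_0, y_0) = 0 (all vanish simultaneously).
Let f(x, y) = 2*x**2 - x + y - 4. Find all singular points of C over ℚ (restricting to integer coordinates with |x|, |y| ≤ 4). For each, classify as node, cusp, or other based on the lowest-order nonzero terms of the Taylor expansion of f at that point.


No singular points in the scanned grid; C is smooth there.

Compute partial derivatives:
  f_x = 4*x - 1.
  f_y = 1.
f_y = 1 is a nonzero constant, so f_y never vanishes: no point (x, y) can satisfy f = f_x = f_y = 0. In particular no (x, y) ∈ {−4, ..., 4}² is singular; the curve is smooth.


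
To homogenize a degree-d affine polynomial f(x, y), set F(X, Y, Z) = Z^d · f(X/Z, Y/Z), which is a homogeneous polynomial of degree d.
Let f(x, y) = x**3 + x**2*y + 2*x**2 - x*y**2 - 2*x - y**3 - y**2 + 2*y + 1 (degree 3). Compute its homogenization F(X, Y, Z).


F(X, Y, Z) = X**3 + X**2*Y + 2*X**2*Z - X*Y**2 - 2*X*Z**2 - Y**3 - Y**2*Z + 2*Y*Z**2 + Z**3

deg(f) = 3.
Substitute x = X/Z, y = Y/Z into f, then multiply by Z^3.
  monomial 1·x^3·y^0 ↦ 1·X^3·Y^0·Z^0.
  monomial 1·x^2·y^1 ↦ 1·X^2·Y^1·Z^0.
  monomial 2·x^2·y^0 ↦ 2·X^2·Y^0·Z^1.
  monomial -1·x^1·y^2 ↦ -1·X^1·Y^2·Z^0.
  monomial -2·x^1·y^0 ↦ -2·X^1·Y^0·Z^2.
  monomial -1·x^0·y^3 ↦ -1·X^0·Y^3·Z^0.
  monomial -1·x^0·y^2 ↦ -1·X^0·Y^2·Z^1.
  monomial 2·x^0·y^1 ↦ 2·X^0·Y^1·Z^2.
  monomial 1·x^0·y^0 ↦ 1·X^0·Y^0·Z^3.
Collecting: F(X, Y, Z) = X**3 + X**2*Y + 2*X**2*Z - X*Y**2 - 2*X*Z**2 - Y**3 - Y**2*Z + 2*Y*Z**2 + Z**3.
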